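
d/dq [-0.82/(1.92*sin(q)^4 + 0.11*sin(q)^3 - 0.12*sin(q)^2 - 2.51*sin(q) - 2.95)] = (6.2976*sin(q)^3 + 0.2706*sin(q)^2 - 0.1968*sin(q) - 2.0582)*cos(q)/(-1.92*sin(q)^4 - 0.11*sin(q)^3 + 0.12*sin(q)^2 + 2.51*sin(q) + 2.95)^2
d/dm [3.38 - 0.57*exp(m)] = -0.57*exp(m)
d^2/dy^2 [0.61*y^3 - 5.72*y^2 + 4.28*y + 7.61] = 3.66*y - 11.44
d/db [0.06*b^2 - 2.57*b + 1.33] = 0.12*b - 2.57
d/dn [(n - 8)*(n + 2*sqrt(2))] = 2*n - 8 + 2*sqrt(2)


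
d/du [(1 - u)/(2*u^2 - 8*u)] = (u^2/2 - u + 2)/(u^2*(u^2 - 8*u + 16))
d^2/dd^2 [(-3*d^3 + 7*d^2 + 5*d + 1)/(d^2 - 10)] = 2*(-25*d^3 + 213*d^2 - 750*d + 710)/(d^6 - 30*d^4 + 300*d^2 - 1000)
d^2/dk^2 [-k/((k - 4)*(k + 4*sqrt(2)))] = 2*(-k*(k - 4)^2 - k*(k - 4)*(k + 4*sqrt(2)) - k*(k + 4*sqrt(2))^2 + (k - 4)^2*(k + 4*sqrt(2)) + (k - 4)*(k + 4*sqrt(2))^2)/((k - 4)^3*(k + 4*sqrt(2))^3)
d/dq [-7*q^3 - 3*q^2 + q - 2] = -21*q^2 - 6*q + 1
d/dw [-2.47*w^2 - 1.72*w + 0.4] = -4.94*w - 1.72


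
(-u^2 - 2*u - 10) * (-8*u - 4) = 8*u^3 + 20*u^2 + 88*u + 40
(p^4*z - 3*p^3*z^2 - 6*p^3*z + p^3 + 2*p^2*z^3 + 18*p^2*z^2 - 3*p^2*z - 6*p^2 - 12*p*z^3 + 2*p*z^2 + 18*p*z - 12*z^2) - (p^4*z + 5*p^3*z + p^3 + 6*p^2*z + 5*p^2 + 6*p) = -3*p^3*z^2 - 11*p^3*z + 2*p^2*z^3 + 18*p^2*z^2 - 9*p^2*z - 11*p^2 - 12*p*z^3 + 2*p*z^2 + 18*p*z - 6*p - 12*z^2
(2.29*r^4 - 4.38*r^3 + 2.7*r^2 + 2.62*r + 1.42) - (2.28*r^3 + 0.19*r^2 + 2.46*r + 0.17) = 2.29*r^4 - 6.66*r^3 + 2.51*r^2 + 0.16*r + 1.25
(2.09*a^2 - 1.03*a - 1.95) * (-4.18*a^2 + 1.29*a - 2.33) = -8.7362*a^4 + 7.0015*a^3 + 1.9526*a^2 - 0.1156*a + 4.5435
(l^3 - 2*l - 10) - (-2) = l^3 - 2*l - 8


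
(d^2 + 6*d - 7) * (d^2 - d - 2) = d^4 + 5*d^3 - 15*d^2 - 5*d + 14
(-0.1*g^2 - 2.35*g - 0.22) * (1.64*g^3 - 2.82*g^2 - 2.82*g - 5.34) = -0.164*g^5 - 3.572*g^4 + 6.5482*g^3 + 7.7814*g^2 + 13.1694*g + 1.1748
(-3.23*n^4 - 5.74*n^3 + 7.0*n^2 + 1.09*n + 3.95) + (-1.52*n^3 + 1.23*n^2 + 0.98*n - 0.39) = -3.23*n^4 - 7.26*n^3 + 8.23*n^2 + 2.07*n + 3.56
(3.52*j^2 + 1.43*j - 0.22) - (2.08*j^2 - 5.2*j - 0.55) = 1.44*j^2 + 6.63*j + 0.33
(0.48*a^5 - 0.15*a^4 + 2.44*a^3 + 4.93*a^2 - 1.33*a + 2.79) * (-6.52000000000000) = -3.1296*a^5 + 0.978*a^4 - 15.9088*a^3 - 32.1436*a^2 + 8.6716*a - 18.1908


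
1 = 1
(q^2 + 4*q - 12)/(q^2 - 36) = (q - 2)/(q - 6)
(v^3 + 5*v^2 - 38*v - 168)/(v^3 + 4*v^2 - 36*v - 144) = (v + 7)/(v + 6)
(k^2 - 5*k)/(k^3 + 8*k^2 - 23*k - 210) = k/(k^2 + 13*k + 42)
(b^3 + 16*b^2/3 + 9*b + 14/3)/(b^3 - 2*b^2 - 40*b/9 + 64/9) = 3*(3*b^2 + 10*b + 7)/(9*b^2 - 36*b + 32)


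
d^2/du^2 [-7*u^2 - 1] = -14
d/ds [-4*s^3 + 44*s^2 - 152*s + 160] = -12*s^2 + 88*s - 152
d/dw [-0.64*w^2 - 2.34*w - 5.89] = -1.28*w - 2.34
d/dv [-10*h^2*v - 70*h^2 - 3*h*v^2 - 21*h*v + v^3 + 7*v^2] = -10*h^2 - 6*h*v - 21*h + 3*v^2 + 14*v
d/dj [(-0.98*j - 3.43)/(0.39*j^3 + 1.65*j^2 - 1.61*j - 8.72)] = (0.7644*j^3 + 5.6301*j^2 + 11.319*j + 3.0233)/(0.1521*j^6 + 1.287*j^5 + 1.4667*j^4 - 12.1146*j^3 - 26.1839*j^2 + 28.0784*j + 76.0384)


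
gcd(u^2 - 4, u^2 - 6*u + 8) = u - 2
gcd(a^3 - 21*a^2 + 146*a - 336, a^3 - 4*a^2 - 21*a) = a - 7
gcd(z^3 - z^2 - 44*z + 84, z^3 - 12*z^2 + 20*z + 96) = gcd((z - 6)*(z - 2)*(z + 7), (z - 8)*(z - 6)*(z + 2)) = z - 6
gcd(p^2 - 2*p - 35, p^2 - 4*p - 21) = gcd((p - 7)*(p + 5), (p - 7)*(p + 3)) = p - 7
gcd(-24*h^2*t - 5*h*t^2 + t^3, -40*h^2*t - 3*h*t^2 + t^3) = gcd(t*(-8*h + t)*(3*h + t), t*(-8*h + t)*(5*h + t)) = -8*h*t + t^2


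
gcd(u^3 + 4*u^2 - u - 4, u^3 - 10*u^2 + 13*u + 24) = u + 1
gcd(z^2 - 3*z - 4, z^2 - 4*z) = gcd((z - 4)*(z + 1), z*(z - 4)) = z - 4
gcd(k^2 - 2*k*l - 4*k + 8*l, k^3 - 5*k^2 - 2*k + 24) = k - 4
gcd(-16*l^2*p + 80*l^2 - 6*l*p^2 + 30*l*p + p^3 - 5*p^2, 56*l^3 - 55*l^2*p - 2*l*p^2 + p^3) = -8*l + p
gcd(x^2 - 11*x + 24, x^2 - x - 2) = 1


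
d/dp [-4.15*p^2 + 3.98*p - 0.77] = 3.98 - 8.3*p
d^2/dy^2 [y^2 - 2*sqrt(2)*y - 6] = 2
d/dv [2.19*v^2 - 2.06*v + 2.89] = 4.38*v - 2.06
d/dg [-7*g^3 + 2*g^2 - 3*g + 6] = -21*g^2 + 4*g - 3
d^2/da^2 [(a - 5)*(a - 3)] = 2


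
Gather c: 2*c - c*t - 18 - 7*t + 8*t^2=c*(2 - t) + 8*t^2 - 7*t - 18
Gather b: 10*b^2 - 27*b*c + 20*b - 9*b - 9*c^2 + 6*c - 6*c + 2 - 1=10*b^2 + b*(11 - 27*c) - 9*c^2 + 1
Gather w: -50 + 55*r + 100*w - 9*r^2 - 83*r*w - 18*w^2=-9*r^2 + 55*r - 18*w^2 + w*(100 - 83*r) - 50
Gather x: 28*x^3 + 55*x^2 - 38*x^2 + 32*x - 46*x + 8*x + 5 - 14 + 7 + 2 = 28*x^3 + 17*x^2 - 6*x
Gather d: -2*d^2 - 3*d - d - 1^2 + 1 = -2*d^2 - 4*d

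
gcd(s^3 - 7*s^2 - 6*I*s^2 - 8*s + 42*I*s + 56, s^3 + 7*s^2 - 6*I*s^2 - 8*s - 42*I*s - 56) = s^2 - 6*I*s - 8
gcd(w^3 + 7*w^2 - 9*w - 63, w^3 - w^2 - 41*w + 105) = w^2 + 4*w - 21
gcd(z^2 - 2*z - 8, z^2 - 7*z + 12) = z - 4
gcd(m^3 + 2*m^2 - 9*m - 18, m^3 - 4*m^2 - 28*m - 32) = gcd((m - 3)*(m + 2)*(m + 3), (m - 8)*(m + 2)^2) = m + 2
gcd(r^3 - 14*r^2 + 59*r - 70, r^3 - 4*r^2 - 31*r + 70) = r^2 - 9*r + 14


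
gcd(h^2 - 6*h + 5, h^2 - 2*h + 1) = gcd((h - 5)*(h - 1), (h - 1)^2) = h - 1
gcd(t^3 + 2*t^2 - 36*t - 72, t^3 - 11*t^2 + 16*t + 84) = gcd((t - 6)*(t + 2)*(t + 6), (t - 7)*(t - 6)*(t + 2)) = t^2 - 4*t - 12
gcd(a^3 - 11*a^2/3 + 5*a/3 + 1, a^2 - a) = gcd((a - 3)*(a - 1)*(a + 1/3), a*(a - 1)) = a - 1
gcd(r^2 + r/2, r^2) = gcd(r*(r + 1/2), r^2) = r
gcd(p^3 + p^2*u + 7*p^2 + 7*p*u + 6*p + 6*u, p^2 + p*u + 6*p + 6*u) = p^2 + p*u + 6*p + 6*u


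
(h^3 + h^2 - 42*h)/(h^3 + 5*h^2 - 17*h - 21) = h*(h - 6)/(h^2 - 2*h - 3)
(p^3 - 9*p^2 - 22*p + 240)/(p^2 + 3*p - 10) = (p^2 - 14*p + 48)/(p - 2)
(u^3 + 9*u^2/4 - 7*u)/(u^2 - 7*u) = (u^2 + 9*u/4 - 7)/(u - 7)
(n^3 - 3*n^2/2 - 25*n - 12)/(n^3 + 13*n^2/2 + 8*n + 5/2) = (n^2 - 2*n - 24)/(n^2 + 6*n + 5)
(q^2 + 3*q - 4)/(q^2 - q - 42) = (-q^2 - 3*q + 4)/(-q^2 + q + 42)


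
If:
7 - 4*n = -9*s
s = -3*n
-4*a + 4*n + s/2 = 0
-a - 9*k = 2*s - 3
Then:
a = 35/248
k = 1045/2232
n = 7/31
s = -21/31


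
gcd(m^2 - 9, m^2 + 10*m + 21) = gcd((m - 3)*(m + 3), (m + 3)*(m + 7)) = m + 3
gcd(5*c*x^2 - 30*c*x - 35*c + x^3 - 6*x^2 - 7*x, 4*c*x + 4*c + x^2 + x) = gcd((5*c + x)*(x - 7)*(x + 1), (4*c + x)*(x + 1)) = x + 1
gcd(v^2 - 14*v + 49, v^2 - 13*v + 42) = v - 7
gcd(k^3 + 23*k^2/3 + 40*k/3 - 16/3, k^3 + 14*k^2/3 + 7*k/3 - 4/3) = k^2 + 11*k/3 - 4/3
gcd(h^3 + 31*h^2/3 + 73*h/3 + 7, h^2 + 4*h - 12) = 1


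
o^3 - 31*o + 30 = (o - 5)*(o - 1)*(o + 6)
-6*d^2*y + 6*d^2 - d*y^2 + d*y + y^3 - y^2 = (-3*d + y)*(2*d + y)*(y - 1)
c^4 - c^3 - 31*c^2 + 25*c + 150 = (c - 5)*(c - 3)*(c + 2)*(c + 5)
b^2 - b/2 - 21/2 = (b - 7/2)*(b + 3)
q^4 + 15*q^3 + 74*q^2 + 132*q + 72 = (q + 1)*(q + 2)*(q + 6)^2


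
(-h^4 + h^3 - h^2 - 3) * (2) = -2*h^4 + 2*h^3 - 2*h^2 - 6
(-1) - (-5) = 4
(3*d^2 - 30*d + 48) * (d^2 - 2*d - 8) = 3*d^4 - 36*d^3 + 84*d^2 + 144*d - 384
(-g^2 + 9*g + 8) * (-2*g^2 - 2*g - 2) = 2*g^4 - 16*g^3 - 32*g^2 - 34*g - 16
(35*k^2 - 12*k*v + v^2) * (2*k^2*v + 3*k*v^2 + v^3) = 70*k^4*v + 81*k^3*v^2 + k^2*v^3 - 9*k*v^4 + v^5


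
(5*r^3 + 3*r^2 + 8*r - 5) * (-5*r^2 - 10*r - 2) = -25*r^5 - 65*r^4 - 80*r^3 - 61*r^2 + 34*r + 10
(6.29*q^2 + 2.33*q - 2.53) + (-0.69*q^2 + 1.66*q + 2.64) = 5.6*q^2 + 3.99*q + 0.11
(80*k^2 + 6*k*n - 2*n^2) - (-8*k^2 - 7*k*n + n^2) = 88*k^2 + 13*k*n - 3*n^2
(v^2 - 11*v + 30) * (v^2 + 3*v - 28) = v^4 - 8*v^3 - 31*v^2 + 398*v - 840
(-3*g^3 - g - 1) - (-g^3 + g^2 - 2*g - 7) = -2*g^3 - g^2 + g + 6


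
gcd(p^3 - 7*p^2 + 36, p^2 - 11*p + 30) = p - 6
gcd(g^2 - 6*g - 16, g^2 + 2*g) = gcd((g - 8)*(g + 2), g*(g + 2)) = g + 2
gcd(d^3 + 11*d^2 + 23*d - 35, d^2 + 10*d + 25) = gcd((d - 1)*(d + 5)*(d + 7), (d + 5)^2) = d + 5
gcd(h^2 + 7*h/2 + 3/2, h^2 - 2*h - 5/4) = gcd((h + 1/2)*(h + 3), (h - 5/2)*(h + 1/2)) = h + 1/2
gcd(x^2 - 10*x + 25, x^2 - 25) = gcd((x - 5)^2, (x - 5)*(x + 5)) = x - 5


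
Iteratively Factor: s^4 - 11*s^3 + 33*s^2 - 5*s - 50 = (s + 1)*(s^3 - 12*s^2 + 45*s - 50) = (s - 2)*(s + 1)*(s^2 - 10*s + 25) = (s - 5)*(s - 2)*(s + 1)*(s - 5)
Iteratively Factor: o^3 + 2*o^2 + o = (o + 1)*(o^2 + o) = o*(o + 1)*(o + 1)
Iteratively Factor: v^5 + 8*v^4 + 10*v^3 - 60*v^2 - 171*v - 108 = (v + 4)*(v^4 + 4*v^3 - 6*v^2 - 36*v - 27) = (v + 3)*(v + 4)*(v^3 + v^2 - 9*v - 9) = (v + 1)*(v + 3)*(v + 4)*(v^2 - 9) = (v - 3)*(v + 1)*(v + 3)*(v + 4)*(v + 3)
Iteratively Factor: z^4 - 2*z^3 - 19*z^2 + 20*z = (z - 1)*(z^3 - z^2 - 20*z) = (z - 5)*(z - 1)*(z^2 + 4*z) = (z - 5)*(z - 1)*(z + 4)*(z)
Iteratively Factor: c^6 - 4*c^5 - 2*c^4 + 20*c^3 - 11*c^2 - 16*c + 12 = (c - 1)*(c^5 - 3*c^4 - 5*c^3 + 15*c^2 + 4*c - 12) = (c - 3)*(c - 1)*(c^4 - 5*c^2 + 4) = (c - 3)*(c - 1)*(c + 2)*(c^3 - 2*c^2 - c + 2) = (c - 3)*(c - 1)^2*(c + 2)*(c^2 - c - 2) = (c - 3)*(c - 2)*(c - 1)^2*(c + 2)*(c + 1)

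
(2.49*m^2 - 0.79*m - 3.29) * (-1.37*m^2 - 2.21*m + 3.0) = -3.4113*m^4 - 4.4206*m^3 + 13.7232*m^2 + 4.9009*m - 9.87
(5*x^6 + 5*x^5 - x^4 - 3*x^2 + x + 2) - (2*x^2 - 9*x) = 5*x^6 + 5*x^5 - x^4 - 5*x^2 + 10*x + 2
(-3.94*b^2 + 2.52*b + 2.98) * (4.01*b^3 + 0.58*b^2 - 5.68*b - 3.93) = -15.7994*b^5 + 7.82*b^4 + 35.7906*b^3 + 2.899*b^2 - 26.83*b - 11.7114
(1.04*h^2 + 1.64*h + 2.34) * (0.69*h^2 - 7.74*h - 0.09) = 0.7176*h^4 - 6.918*h^3 - 11.1726*h^2 - 18.2592*h - 0.2106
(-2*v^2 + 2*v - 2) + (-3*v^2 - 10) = -5*v^2 + 2*v - 12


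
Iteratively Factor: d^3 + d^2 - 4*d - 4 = (d - 2)*(d^2 + 3*d + 2) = (d - 2)*(d + 2)*(d + 1)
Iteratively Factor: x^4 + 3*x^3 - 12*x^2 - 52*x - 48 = (x + 3)*(x^3 - 12*x - 16) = (x - 4)*(x + 3)*(x^2 + 4*x + 4) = (x - 4)*(x + 2)*(x + 3)*(x + 2)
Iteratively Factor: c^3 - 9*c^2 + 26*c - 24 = (c - 2)*(c^2 - 7*c + 12) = (c - 3)*(c - 2)*(c - 4)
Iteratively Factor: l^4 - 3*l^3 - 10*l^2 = (l + 2)*(l^3 - 5*l^2) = l*(l + 2)*(l^2 - 5*l) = l^2*(l + 2)*(l - 5)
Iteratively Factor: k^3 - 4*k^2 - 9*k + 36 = (k - 4)*(k^2 - 9) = (k - 4)*(k + 3)*(k - 3)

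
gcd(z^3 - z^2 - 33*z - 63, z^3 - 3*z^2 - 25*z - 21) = z^2 - 4*z - 21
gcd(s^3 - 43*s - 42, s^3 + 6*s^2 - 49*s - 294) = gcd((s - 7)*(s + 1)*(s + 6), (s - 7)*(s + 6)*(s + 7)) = s^2 - s - 42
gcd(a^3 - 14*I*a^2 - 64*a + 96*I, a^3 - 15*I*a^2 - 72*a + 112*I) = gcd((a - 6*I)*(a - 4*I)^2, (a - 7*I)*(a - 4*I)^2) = a^2 - 8*I*a - 16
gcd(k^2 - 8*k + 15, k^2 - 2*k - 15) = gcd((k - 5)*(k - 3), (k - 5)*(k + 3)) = k - 5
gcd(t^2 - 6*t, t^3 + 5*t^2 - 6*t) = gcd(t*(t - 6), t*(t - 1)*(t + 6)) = t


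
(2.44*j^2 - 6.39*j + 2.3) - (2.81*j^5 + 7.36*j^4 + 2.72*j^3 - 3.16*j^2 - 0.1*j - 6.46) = -2.81*j^5 - 7.36*j^4 - 2.72*j^3 + 5.6*j^2 - 6.29*j + 8.76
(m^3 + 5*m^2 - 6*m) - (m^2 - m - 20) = m^3 + 4*m^2 - 5*m + 20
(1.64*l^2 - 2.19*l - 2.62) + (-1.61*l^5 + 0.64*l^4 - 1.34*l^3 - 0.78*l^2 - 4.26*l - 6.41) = -1.61*l^5 + 0.64*l^4 - 1.34*l^3 + 0.86*l^2 - 6.45*l - 9.03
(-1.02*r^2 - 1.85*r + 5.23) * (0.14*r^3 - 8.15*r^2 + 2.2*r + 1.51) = -0.1428*r^5 + 8.054*r^4 + 13.5657*r^3 - 48.2347*r^2 + 8.7125*r + 7.8973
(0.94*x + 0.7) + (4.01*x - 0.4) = 4.95*x + 0.3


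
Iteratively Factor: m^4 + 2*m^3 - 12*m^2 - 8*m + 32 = (m + 4)*(m^3 - 2*m^2 - 4*m + 8) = (m - 2)*(m + 4)*(m^2 - 4) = (m - 2)^2*(m + 4)*(m + 2)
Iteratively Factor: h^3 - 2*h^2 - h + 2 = (h - 2)*(h^2 - 1) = (h - 2)*(h - 1)*(h + 1)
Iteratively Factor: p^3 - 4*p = (p - 2)*(p^2 + 2*p) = (p - 2)*(p + 2)*(p)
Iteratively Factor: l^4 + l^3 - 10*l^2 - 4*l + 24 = (l - 2)*(l^3 + 3*l^2 - 4*l - 12) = (l - 2)^2*(l^2 + 5*l + 6) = (l - 2)^2*(l + 3)*(l + 2)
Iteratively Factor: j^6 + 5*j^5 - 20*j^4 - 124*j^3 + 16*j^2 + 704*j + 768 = (j + 2)*(j^5 + 3*j^4 - 26*j^3 - 72*j^2 + 160*j + 384) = (j + 2)*(j + 4)*(j^4 - j^3 - 22*j^2 + 16*j + 96) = (j + 2)^2*(j + 4)*(j^3 - 3*j^2 - 16*j + 48) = (j - 3)*(j + 2)^2*(j + 4)*(j^2 - 16) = (j - 4)*(j - 3)*(j + 2)^2*(j + 4)*(j + 4)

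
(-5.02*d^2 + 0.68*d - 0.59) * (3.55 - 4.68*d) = 23.4936*d^3 - 21.0034*d^2 + 5.1752*d - 2.0945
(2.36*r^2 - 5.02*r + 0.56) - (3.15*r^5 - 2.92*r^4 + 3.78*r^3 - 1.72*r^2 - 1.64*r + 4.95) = -3.15*r^5 + 2.92*r^4 - 3.78*r^3 + 4.08*r^2 - 3.38*r - 4.39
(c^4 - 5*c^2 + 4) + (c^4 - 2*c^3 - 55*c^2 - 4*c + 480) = 2*c^4 - 2*c^3 - 60*c^2 - 4*c + 484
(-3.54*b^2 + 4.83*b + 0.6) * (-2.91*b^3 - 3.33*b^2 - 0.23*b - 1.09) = 10.3014*b^5 - 2.2671*b^4 - 17.0157*b^3 + 0.7497*b^2 - 5.4027*b - 0.654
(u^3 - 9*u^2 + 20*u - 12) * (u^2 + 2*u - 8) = u^5 - 7*u^4 - 6*u^3 + 100*u^2 - 184*u + 96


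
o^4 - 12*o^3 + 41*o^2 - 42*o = o*(o - 7)*(o - 3)*(o - 2)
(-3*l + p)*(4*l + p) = -12*l^2 + l*p + p^2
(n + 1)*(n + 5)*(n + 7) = n^3 + 13*n^2 + 47*n + 35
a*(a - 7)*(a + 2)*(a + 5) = a^4 - 39*a^2 - 70*a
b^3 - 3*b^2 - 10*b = b*(b - 5)*(b + 2)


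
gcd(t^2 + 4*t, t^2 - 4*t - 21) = 1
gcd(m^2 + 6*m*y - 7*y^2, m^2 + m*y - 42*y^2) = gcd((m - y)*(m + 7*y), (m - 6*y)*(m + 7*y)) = m + 7*y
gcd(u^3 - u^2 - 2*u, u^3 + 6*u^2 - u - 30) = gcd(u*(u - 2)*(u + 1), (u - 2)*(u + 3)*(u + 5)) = u - 2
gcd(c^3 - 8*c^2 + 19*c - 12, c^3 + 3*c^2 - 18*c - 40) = c - 4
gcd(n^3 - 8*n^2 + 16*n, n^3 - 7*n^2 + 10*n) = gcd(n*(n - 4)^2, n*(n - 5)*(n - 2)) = n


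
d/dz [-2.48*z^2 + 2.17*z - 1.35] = 2.17 - 4.96*z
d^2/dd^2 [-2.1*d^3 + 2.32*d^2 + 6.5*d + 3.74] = 4.64 - 12.6*d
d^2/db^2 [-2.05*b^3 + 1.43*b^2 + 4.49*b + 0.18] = 2.86 - 12.3*b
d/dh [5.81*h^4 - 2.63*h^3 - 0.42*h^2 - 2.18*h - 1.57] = 23.24*h^3 - 7.89*h^2 - 0.84*h - 2.18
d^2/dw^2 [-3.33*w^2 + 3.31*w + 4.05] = -6.66000000000000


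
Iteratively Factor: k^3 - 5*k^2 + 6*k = (k - 2)*(k^2 - 3*k) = k*(k - 2)*(k - 3)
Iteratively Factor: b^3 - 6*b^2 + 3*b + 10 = (b - 2)*(b^2 - 4*b - 5) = (b - 5)*(b - 2)*(b + 1)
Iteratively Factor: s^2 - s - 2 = (s - 2)*(s + 1)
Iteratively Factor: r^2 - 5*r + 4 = (r - 1)*(r - 4)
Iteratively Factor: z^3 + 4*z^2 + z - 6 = (z + 3)*(z^2 + z - 2) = (z + 2)*(z + 3)*(z - 1)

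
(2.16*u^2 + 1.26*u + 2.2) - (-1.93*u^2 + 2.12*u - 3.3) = 4.09*u^2 - 0.86*u + 5.5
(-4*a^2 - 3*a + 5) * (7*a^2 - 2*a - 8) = -28*a^4 - 13*a^3 + 73*a^2 + 14*a - 40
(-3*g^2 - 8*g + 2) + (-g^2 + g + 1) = -4*g^2 - 7*g + 3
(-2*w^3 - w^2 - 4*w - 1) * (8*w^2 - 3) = -16*w^5 - 8*w^4 - 26*w^3 - 5*w^2 + 12*w + 3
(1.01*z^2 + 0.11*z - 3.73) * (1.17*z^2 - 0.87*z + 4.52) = 1.1817*z^4 - 0.75*z^3 + 0.1054*z^2 + 3.7423*z - 16.8596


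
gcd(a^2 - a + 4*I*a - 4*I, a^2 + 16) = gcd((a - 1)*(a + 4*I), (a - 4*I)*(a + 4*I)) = a + 4*I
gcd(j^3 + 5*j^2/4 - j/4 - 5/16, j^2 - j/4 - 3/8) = j + 1/2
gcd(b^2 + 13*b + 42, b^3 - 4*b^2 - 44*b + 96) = b + 6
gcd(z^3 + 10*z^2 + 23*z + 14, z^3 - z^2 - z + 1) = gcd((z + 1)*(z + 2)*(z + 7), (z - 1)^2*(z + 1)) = z + 1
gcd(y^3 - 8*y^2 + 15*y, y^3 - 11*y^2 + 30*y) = y^2 - 5*y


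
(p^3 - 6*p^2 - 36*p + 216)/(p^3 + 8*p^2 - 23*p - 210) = (p^2 - 12*p + 36)/(p^2 + 2*p - 35)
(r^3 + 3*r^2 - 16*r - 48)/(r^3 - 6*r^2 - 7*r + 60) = (r + 4)/(r - 5)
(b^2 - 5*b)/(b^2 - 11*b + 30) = b/(b - 6)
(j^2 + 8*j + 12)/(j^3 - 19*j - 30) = (j + 6)/(j^2 - 2*j - 15)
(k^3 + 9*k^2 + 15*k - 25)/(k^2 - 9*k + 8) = (k^2 + 10*k + 25)/(k - 8)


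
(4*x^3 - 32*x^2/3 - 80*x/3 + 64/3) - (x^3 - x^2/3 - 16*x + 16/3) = 3*x^3 - 31*x^2/3 - 32*x/3 + 16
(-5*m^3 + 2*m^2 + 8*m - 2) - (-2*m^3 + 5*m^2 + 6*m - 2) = -3*m^3 - 3*m^2 + 2*m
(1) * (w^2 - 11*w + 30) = w^2 - 11*w + 30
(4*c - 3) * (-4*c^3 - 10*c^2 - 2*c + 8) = -16*c^4 - 28*c^3 + 22*c^2 + 38*c - 24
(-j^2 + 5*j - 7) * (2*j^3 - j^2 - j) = -2*j^5 + 11*j^4 - 18*j^3 + 2*j^2 + 7*j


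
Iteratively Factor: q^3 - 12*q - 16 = (q + 2)*(q^2 - 2*q - 8) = (q + 2)^2*(q - 4)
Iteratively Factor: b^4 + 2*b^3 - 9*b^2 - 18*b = (b)*(b^3 + 2*b^2 - 9*b - 18) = b*(b - 3)*(b^2 + 5*b + 6) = b*(b - 3)*(b + 2)*(b + 3)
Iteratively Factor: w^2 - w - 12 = (w + 3)*(w - 4)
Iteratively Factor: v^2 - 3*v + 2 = (v - 2)*(v - 1)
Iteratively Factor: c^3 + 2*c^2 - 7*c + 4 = (c + 4)*(c^2 - 2*c + 1) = (c - 1)*(c + 4)*(c - 1)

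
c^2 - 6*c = c*(c - 6)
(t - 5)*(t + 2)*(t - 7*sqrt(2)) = t^3 - 7*sqrt(2)*t^2 - 3*t^2 - 10*t + 21*sqrt(2)*t + 70*sqrt(2)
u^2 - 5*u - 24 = (u - 8)*(u + 3)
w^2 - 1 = (w - 1)*(w + 1)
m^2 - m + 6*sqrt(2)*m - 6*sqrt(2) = (m - 1)*(m + 6*sqrt(2))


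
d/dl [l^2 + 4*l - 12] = 2*l + 4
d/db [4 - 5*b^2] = -10*b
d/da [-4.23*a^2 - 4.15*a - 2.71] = -8.46*a - 4.15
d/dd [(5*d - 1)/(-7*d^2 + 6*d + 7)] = (35*d^2 - 14*d + 41)/(49*d^4 - 84*d^3 - 62*d^2 + 84*d + 49)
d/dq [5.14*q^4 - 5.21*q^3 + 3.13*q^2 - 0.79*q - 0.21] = 20.56*q^3 - 15.63*q^2 + 6.26*q - 0.79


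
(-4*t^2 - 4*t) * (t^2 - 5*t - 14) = -4*t^4 + 16*t^3 + 76*t^2 + 56*t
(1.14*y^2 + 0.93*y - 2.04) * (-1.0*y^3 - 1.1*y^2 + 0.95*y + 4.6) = -1.14*y^5 - 2.184*y^4 + 2.1*y^3 + 8.3715*y^2 + 2.34*y - 9.384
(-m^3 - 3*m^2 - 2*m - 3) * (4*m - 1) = -4*m^4 - 11*m^3 - 5*m^2 - 10*m + 3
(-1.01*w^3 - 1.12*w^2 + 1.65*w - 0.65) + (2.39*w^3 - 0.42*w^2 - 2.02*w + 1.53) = 1.38*w^3 - 1.54*w^2 - 0.37*w + 0.88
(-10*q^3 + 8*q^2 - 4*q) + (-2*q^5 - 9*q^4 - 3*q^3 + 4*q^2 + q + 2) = -2*q^5 - 9*q^4 - 13*q^3 + 12*q^2 - 3*q + 2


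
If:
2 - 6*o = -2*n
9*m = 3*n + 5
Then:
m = o + 2/9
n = 3*o - 1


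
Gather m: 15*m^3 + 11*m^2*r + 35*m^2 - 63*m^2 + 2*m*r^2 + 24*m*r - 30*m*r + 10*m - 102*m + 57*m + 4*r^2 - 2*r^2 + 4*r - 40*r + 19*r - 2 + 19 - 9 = 15*m^3 + m^2*(11*r - 28) + m*(2*r^2 - 6*r - 35) + 2*r^2 - 17*r + 8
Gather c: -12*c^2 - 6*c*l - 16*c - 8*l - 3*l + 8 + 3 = -12*c^2 + c*(-6*l - 16) - 11*l + 11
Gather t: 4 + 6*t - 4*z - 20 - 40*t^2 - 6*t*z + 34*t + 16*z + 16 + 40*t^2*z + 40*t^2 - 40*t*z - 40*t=40*t^2*z - 46*t*z + 12*z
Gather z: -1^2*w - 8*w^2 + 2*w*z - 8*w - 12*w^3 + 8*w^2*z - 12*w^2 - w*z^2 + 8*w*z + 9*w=-12*w^3 - 20*w^2 - w*z^2 + z*(8*w^2 + 10*w)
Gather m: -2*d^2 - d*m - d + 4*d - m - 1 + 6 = -2*d^2 + 3*d + m*(-d - 1) + 5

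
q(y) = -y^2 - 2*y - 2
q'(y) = -2*y - 2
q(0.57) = -3.46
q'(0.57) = -3.14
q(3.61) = -22.25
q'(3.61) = -9.22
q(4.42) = -30.38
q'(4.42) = -10.84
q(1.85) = -9.12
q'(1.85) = -5.70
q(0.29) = -2.66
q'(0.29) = -2.58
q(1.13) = -5.54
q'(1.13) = -4.26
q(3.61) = -22.25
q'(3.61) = -9.22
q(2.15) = -10.92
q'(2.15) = -6.30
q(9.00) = -101.00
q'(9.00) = -20.00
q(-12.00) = -122.00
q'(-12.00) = 22.00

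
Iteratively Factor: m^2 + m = (m)*(m + 1)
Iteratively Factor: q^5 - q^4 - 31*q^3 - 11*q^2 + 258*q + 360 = (q - 4)*(q^4 + 3*q^3 - 19*q^2 - 87*q - 90) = (q - 4)*(q + 2)*(q^3 + q^2 - 21*q - 45) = (q - 4)*(q + 2)*(q + 3)*(q^2 - 2*q - 15) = (q - 4)*(q + 2)*(q + 3)^2*(q - 5)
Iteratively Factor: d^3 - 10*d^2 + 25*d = (d - 5)*(d^2 - 5*d) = d*(d - 5)*(d - 5)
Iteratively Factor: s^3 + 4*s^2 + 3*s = (s + 1)*(s^2 + 3*s) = (s + 1)*(s + 3)*(s)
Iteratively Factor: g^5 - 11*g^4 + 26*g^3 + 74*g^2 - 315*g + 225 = (g - 3)*(g^4 - 8*g^3 + 2*g^2 + 80*g - 75) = (g - 3)*(g + 3)*(g^3 - 11*g^2 + 35*g - 25) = (g - 3)*(g - 1)*(g + 3)*(g^2 - 10*g + 25) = (g - 5)*(g - 3)*(g - 1)*(g + 3)*(g - 5)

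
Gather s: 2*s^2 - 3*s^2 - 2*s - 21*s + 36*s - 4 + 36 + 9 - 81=-s^2 + 13*s - 40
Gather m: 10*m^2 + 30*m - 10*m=10*m^2 + 20*m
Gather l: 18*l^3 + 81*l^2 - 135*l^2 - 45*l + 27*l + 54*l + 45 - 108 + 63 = 18*l^3 - 54*l^2 + 36*l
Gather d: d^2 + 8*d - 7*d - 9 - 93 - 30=d^2 + d - 132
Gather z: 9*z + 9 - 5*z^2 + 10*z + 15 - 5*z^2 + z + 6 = -10*z^2 + 20*z + 30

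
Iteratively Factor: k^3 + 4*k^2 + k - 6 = (k + 2)*(k^2 + 2*k - 3) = (k - 1)*(k + 2)*(k + 3)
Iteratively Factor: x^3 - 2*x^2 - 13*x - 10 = (x + 1)*(x^2 - 3*x - 10) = (x + 1)*(x + 2)*(x - 5)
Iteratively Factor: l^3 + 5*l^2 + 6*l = (l + 3)*(l^2 + 2*l) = l*(l + 3)*(l + 2)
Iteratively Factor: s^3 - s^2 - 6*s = (s + 2)*(s^2 - 3*s) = (s - 3)*(s + 2)*(s)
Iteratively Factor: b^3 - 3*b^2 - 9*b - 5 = (b - 5)*(b^2 + 2*b + 1) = (b - 5)*(b + 1)*(b + 1)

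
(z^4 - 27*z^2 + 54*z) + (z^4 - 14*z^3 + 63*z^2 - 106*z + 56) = 2*z^4 - 14*z^3 + 36*z^2 - 52*z + 56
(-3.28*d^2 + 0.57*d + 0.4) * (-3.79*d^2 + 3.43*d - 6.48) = 12.4312*d^4 - 13.4107*d^3 + 21.6935*d^2 - 2.3216*d - 2.592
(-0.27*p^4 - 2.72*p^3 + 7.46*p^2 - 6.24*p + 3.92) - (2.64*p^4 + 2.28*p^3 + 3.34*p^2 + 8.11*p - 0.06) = -2.91*p^4 - 5.0*p^3 + 4.12*p^2 - 14.35*p + 3.98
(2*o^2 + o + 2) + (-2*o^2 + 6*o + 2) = 7*o + 4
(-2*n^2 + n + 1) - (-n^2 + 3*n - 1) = -n^2 - 2*n + 2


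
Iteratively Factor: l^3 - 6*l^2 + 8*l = (l)*(l^2 - 6*l + 8) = l*(l - 4)*(l - 2)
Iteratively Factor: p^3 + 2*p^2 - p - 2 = (p + 1)*(p^2 + p - 2) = (p - 1)*(p + 1)*(p + 2)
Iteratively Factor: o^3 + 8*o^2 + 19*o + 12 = (o + 1)*(o^2 + 7*o + 12) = (o + 1)*(o + 4)*(o + 3)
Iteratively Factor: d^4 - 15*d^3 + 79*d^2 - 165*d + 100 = (d - 5)*(d^3 - 10*d^2 + 29*d - 20) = (d - 5)*(d - 4)*(d^2 - 6*d + 5) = (d - 5)^2*(d - 4)*(d - 1)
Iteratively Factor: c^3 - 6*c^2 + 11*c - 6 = (c - 1)*(c^2 - 5*c + 6) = (c - 2)*(c - 1)*(c - 3)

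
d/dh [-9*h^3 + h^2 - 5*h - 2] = -27*h^2 + 2*h - 5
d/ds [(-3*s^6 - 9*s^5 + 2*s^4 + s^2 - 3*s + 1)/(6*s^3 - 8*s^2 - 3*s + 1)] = s*(-54*s^7 - 12*s^6 + 273*s^5 + 58*s^4 - 69*s^3 + 44*s^2 - 45*s + 18)/(36*s^6 - 96*s^5 + 28*s^4 + 60*s^3 - 7*s^2 - 6*s + 1)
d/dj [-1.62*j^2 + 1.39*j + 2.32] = 1.39 - 3.24*j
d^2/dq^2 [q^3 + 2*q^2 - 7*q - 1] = 6*q + 4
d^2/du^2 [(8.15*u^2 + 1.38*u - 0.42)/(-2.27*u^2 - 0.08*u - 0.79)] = (-11.261924*u^3 + 100.677678*u^2 + 15.306156*u - 11.499394)/(11.697083*u^6 + 1.236696*u^5 + 12.255957*u^4 + 0.861296*u^3 + 4.265289*u^2 + 0.149784*u + 0.493039)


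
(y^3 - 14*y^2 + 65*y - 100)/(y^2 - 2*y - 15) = (y^2 - 9*y + 20)/(y + 3)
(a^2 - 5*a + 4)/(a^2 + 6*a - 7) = (a - 4)/(a + 7)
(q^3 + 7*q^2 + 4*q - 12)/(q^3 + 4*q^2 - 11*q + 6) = (q + 2)/(q - 1)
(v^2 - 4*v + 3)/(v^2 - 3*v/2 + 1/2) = 2*(v - 3)/(2*v - 1)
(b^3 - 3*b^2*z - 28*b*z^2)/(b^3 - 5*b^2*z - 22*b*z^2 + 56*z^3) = b/(b - 2*z)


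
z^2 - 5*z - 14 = (z - 7)*(z + 2)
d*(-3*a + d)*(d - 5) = -3*a*d^2 + 15*a*d + d^3 - 5*d^2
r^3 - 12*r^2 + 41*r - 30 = (r - 6)*(r - 5)*(r - 1)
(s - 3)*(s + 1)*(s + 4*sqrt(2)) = s^3 - 2*s^2 + 4*sqrt(2)*s^2 - 8*sqrt(2)*s - 3*s - 12*sqrt(2)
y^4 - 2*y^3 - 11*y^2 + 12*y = y*(y - 4)*(y - 1)*(y + 3)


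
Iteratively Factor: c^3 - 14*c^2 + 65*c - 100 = (c - 5)*(c^2 - 9*c + 20) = (c - 5)*(c - 4)*(c - 5)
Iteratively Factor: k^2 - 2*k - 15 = (k - 5)*(k + 3)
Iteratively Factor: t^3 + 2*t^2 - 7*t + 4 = (t - 1)*(t^2 + 3*t - 4) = (t - 1)*(t + 4)*(t - 1)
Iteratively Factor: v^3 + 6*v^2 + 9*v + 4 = (v + 1)*(v^2 + 5*v + 4) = (v + 1)^2*(v + 4)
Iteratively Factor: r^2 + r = (r)*(r + 1)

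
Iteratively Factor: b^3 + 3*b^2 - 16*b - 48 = (b + 3)*(b^2 - 16) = (b - 4)*(b + 3)*(b + 4)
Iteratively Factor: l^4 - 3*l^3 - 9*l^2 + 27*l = (l)*(l^3 - 3*l^2 - 9*l + 27) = l*(l + 3)*(l^2 - 6*l + 9) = l*(l - 3)*(l + 3)*(l - 3)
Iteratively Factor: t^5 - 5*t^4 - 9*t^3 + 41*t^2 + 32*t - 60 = (t + 2)*(t^4 - 7*t^3 + 5*t^2 + 31*t - 30) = (t - 3)*(t + 2)*(t^3 - 4*t^2 - 7*t + 10) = (t - 3)*(t - 1)*(t + 2)*(t^2 - 3*t - 10) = (t - 5)*(t - 3)*(t - 1)*(t + 2)*(t + 2)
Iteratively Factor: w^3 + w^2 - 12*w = (w + 4)*(w^2 - 3*w) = w*(w + 4)*(w - 3)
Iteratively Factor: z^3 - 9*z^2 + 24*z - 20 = (z - 5)*(z^2 - 4*z + 4) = (z - 5)*(z - 2)*(z - 2)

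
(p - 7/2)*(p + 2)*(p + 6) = p^3 + 9*p^2/2 - 16*p - 42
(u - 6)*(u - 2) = u^2 - 8*u + 12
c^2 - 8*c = c*(c - 8)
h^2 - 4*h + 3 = (h - 3)*(h - 1)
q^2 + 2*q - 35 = (q - 5)*(q + 7)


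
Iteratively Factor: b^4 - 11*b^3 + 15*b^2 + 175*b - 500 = (b - 5)*(b^3 - 6*b^2 - 15*b + 100) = (b - 5)*(b + 4)*(b^2 - 10*b + 25) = (b - 5)^2*(b + 4)*(b - 5)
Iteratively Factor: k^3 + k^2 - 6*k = (k)*(k^2 + k - 6) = k*(k + 3)*(k - 2)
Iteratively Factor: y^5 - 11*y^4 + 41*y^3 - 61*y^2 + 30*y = (y - 2)*(y^4 - 9*y^3 + 23*y^2 - 15*y) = (y - 3)*(y - 2)*(y^3 - 6*y^2 + 5*y) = (y - 3)*(y - 2)*(y - 1)*(y^2 - 5*y) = (y - 5)*(y - 3)*(y - 2)*(y - 1)*(y)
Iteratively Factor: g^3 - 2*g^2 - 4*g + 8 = (g - 2)*(g^2 - 4) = (g - 2)^2*(g + 2)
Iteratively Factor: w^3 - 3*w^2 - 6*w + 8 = (w - 4)*(w^2 + w - 2) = (w - 4)*(w + 2)*(w - 1)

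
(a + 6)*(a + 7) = a^2 + 13*a + 42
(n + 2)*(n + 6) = n^2 + 8*n + 12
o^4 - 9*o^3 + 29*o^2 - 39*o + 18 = (o - 3)^2*(o - 2)*(o - 1)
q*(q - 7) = q^2 - 7*q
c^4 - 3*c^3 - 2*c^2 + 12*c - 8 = (c - 2)^2*(c - 1)*(c + 2)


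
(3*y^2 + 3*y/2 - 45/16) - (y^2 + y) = 2*y^2 + y/2 - 45/16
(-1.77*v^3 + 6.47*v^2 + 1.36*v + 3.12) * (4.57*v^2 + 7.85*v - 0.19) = -8.0889*v^5 + 15.6734*v^4 + 57.341*v^3 + 23.7051*v^2 + 24.2336*v - 0.5928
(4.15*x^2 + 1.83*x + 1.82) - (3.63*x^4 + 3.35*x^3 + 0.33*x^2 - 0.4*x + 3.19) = -3.63*x^4 - 3.35*x^3 + 3.82*x^2 + 2.23*x - 1.37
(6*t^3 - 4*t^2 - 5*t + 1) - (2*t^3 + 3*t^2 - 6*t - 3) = 4*t^3 - 7*t^2 + t + 4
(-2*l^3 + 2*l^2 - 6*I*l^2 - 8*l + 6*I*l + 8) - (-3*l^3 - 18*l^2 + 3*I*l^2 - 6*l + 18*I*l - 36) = l^3 + 20*l^2 - 9*I*l^2 - 2*l - 12*I*l + 44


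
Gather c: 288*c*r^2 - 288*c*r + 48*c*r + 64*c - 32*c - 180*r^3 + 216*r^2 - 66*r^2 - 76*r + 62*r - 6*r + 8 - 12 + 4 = c*(288*r^2 - 240*r + 32) - 180*r^3 + 150*r^2 - 20*r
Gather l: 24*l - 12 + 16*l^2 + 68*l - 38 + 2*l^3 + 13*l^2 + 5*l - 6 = 2*l^3 + 29*l^2 + 97*l - 56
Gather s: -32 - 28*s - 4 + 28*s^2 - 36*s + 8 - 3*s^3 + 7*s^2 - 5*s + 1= -3*s^3 + 35*s^2 - 69*s - 27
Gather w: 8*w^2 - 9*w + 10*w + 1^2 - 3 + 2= 8*w^2 + w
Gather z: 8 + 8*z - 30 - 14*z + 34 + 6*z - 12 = 0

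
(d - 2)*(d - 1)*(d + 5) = d^3 + 2*d^2 - 13*d + 10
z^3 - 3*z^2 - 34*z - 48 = (z - 8)*(z + 2)*(z + 3)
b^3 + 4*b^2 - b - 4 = (b - 1)*(b + 1)*(b + 4)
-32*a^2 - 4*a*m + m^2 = (-8*a + m)*(4*a + m)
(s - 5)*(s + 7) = s^2 + 2*s - 35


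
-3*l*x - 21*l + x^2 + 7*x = (-3*l + x)*(x + 7)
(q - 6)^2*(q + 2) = q^3 - 10*q^2 + 12*q + 72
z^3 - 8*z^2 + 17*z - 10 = (z - 5)*(z - 2)*(z - 1)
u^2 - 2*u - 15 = (u - 5)*(u + 3)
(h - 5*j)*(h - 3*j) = h^2 - 8*h*j + 15*j^2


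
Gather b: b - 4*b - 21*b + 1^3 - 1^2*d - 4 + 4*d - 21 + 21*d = -24*b + 24*d - 24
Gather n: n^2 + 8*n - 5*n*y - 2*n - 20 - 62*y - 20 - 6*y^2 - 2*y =n^2 + n*(6 - 5*y) - 6*y^2 - 64*y - 40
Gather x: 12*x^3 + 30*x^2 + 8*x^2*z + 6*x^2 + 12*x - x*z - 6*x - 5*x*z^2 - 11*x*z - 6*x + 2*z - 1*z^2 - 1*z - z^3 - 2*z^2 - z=12*x^3 + x^2*(8*z + 36) + x*(-5*z^2 - 12*z) - z^3 - 3*z^2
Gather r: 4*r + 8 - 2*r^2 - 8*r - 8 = -2*r^2 - 4*r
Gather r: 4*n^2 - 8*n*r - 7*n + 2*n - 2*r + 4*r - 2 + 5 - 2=4*n^2 - 5*n + r*(2 - 8*n) + 1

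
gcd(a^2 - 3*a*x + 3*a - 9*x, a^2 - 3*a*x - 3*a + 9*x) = -a + 3*x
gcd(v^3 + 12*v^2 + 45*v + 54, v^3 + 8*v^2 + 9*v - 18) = v^2 + 9*v + 18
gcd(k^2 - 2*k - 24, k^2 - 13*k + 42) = k - 6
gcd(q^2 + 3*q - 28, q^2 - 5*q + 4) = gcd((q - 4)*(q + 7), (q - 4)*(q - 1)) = q - 4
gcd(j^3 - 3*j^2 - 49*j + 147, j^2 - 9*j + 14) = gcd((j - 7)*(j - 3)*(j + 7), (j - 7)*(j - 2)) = j - 7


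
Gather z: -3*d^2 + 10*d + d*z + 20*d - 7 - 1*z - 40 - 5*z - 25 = -3*d^2 + 30*d + z*(d - 6) - 72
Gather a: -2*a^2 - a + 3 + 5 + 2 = -2*a^2 - a + 10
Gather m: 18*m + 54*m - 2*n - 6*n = 72*m - 8*n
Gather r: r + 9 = r + 9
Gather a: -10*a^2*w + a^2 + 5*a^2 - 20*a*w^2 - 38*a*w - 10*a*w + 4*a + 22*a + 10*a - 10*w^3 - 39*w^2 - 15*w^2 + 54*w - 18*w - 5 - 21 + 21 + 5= a^2*(6 - 10*w) + a*(-20*w^2 - 48*w + 36) - 10*w^3 - 54*w^2 + 36*w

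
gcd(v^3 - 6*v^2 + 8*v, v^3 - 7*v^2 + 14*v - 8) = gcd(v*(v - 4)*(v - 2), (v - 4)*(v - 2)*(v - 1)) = v^2 - 6*v + 8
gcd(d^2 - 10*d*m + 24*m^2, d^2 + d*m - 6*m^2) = 1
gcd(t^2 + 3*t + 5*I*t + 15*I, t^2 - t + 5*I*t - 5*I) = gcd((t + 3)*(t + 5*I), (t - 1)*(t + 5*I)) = t + 5*I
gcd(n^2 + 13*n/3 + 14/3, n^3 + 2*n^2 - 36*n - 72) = n + 2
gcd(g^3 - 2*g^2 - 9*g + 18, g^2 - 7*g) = 1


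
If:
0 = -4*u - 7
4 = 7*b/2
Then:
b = 8/7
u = -7/4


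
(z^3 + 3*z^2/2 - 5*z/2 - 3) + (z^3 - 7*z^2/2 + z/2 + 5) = 2*z^3 - 2*z^2 - 2*z + 2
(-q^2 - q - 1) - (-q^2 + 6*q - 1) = -7*q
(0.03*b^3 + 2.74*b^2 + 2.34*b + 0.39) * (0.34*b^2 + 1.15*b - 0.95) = 0.0102*b^5 + 0.9661*b^4 + 3.9181*b^3 + 0.2206*b^2 - 1.7745*b - 0.3705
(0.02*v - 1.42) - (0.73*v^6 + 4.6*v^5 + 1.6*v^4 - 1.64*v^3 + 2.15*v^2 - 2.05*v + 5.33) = -0.73*v^6 - 4.6*v^5 - 1.6*v^4 + 1.64*v^3 - 2.15*v^2 + 2.07*v - 6.75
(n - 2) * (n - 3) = n^2 - 5*n + 6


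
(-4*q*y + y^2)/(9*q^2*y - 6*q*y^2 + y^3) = (-4*q + y)/(9*q^2 - 6*q*y + y^2)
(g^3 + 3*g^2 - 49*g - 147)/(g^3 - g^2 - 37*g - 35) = (g^2 + 10*g + 21)/(g^2 + 6*g + 5)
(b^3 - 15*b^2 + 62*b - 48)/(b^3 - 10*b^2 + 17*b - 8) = (b - 6)/(b - 1)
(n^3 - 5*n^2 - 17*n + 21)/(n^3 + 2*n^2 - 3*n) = (n - 7)/n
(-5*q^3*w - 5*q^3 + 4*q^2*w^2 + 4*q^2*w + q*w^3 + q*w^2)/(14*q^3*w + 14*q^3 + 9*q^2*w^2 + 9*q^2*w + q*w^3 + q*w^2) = (-5*q^2 + 4*q*w + w^2)/(14*q^2 + 9*q*w + w^2)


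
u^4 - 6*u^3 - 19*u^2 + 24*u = u*(u - 8)*(u - 1)*(u + 3)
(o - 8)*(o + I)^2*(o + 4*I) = o^4 - 8*o^3 + 6*I*o^3 - 9*o^2 - 48*I*o^2 + 72*o - 4*I*o + 32*I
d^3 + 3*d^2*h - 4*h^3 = (d - h)*(d + 2*h)^2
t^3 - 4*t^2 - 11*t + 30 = (t - 5)*(t - 2)*(t + 3)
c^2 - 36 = (c - 6)*(c + 6)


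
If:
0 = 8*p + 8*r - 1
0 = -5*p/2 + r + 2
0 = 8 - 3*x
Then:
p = 17/28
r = -27/56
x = 8/3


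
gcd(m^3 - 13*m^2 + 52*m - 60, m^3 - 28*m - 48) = m - 6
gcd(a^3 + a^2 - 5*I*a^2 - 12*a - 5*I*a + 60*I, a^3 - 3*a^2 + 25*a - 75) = a^2 + a*(-3 - 5*I) + 15*I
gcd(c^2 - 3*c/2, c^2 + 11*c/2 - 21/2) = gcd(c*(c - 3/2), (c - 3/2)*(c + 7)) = c - 3/2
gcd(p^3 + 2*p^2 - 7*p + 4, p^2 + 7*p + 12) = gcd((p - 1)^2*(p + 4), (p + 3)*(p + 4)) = p + 4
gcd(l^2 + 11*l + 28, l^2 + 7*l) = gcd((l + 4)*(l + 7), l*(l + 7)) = l + 7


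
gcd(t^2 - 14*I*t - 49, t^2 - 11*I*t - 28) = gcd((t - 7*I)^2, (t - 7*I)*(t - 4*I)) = t - 7*I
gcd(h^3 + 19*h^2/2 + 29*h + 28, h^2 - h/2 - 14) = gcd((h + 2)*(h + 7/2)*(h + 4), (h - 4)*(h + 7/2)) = h + 7/2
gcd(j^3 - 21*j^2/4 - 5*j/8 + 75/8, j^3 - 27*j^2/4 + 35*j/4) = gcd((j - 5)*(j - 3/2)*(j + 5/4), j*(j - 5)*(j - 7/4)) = j - 5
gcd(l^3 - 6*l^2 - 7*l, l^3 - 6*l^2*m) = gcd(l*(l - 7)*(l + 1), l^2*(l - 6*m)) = l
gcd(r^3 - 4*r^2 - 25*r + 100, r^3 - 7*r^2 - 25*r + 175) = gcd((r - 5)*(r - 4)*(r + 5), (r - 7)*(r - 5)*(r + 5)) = r^2 - 25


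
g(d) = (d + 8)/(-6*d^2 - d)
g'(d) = (d + 8)*(12*d + 1)/(-6*d^2 - d)^2 + 1/(-6*d^2 - d)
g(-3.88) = -0.05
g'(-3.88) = -0.04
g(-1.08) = -1.17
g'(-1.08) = -2.53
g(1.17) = -0.98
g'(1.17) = 1.46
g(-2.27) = -0.20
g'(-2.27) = -0.22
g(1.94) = -0.41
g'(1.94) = 0.36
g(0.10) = -50.62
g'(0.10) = 689.84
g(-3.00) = -0.10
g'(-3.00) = -0.09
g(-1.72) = -0.39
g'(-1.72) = -0.54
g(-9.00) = 0.00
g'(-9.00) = 0.00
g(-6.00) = -0.00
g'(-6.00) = -0.00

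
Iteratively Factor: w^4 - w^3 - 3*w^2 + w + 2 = (w - 2)*(w^3 + w^2 - w - 1) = (w - 2)*(w + 1)*(w^2 - 1) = (w - 2)*(w + 1)^2*(w - 1)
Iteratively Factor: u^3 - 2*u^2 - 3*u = (u)*(u^2 - 2*u - 3) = u*(u - 3)*(u + 1)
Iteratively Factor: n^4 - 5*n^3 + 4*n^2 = (n - 4)*(n^3 - n^2) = n*(n - 4)*(n^2 - n) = n*(n - 4)*(n - 1)*(n)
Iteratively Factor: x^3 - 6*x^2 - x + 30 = (x + 2)*(x^2 - 8*x + 15) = (x - 3)*(x + 2)*(x - 5)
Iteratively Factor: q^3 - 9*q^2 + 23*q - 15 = (q - 3)*(q^2 - 6*q + 5) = (q - 3)*(q - 1)*(q - 5)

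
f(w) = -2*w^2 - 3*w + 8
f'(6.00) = -27.00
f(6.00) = -82.00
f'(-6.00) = 21.00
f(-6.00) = -46.00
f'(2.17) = -11.68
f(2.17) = -7.93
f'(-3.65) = 11.60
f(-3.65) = -7.70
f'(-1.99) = 4.96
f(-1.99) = 6.05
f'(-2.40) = 6.60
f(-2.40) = 3.68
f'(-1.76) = 4.04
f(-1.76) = 7.08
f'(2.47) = -12.88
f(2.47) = -11.61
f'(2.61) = -13.44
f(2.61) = -13.45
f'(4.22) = -19.88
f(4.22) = -40.28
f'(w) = -4*w - 3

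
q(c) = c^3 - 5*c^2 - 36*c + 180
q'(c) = 3*c^2 - 10*c - 36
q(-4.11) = 174.07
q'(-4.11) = 55.78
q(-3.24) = 210.14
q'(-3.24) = 27.89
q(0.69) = 153.11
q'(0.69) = -41.47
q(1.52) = 117.24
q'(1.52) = -44.27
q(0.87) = 145.55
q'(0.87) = -42.43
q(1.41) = 122.10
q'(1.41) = -44.14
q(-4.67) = 137.23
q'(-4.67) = 76.13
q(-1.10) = 212.22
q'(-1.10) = -21.37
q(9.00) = 180.00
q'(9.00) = 117.00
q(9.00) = 180.00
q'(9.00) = 117.00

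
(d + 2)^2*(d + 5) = d^3 + 9*d^2 + 24*d + 20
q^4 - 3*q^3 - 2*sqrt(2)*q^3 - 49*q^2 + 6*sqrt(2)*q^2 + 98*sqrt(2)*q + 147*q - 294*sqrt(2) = (q - 7)*(q - 3)*(q + 7)*(q - 2*sqrt(2))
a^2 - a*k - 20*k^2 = (a - 5*k)*(a + 4*k)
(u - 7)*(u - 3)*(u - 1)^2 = u^4 - 12*u^3 + 42*u^2 - 52*u + 21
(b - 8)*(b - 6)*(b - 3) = b^3 - 17*b^2 + 90*b - 144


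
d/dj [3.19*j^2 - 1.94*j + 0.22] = 6.38*j - 1.94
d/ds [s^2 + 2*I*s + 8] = 2*s + 2*I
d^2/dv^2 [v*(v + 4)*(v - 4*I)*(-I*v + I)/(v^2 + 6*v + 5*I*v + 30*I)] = (-2*I*v^6 + v^5*(30 - 36*I) + v^4*(540 - 66*I) + v^3*(3188 + 2166*I) + v^2*(7560 + 11340*I) + v*(21600 + 13320*I) + 26400 - 12960*I)/(v^6 + v^5*(18 + 15*I) + v^4*(33 + 270*I) + v^3*(-1134 + 1495*I) + v^2*(-8100 + 990*I) + v*(-16200 - 13500*I) - 27000*I)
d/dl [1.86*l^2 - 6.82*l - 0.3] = 3.72*l - 6.82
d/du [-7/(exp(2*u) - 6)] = 14*exp(2*u)/(exp(2*u) - 6)^2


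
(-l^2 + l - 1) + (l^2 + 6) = l + 5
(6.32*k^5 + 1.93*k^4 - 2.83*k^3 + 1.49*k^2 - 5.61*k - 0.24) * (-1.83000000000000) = -11.5656*k^5 - 3.5319*k^4 + 5.1789*k^3 - 2.7267*k^2 + 10.2663*k + 0.4392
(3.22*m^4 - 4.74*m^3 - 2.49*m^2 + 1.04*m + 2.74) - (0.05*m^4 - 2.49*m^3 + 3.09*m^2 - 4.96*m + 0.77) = 3.17*m^4 - 2.25*m^3 - 5.58*m^2 + 6.0*m + 1.97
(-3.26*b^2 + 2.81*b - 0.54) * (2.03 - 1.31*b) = 4.2706*b^3 - 10.2989*b^2 + 6.4117*b - 1.0962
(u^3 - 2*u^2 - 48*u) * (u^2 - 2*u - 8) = u^5 - 4*u^4 - 52*u^3 + 112*u^2 + 384*u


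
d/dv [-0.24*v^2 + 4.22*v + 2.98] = 4.22 - 0.48*v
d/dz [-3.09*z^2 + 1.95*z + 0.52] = 1.95 - 6.18*z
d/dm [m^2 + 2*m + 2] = 2*m + 2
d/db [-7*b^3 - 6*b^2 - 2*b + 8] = -21*b^2 - 12*b - 2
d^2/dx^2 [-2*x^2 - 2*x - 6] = -4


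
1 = 1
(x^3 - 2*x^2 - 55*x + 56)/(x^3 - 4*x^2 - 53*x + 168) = (x - 1)/(x - 3)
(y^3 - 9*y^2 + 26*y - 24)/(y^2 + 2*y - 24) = (y^2 - 5*y + 6)/(y + 6)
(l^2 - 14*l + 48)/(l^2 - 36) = (l - 8)/(l + 6)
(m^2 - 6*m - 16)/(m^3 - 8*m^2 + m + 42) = (m - 8)/(m^2 - 10*m + 21)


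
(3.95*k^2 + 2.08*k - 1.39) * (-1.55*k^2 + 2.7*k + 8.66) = -6.1225*k^4 + 7.441*k^3 + 41.9775*k^2 + 14.2598*k - 12.0374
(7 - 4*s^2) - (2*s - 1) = -4*s^2 - 2*s + 8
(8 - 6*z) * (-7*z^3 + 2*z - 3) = 42*z^4 - 56*z^3 - 12*z^2 + 34*z - 24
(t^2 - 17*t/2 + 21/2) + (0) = t^2 - 17*t/2 + 21/2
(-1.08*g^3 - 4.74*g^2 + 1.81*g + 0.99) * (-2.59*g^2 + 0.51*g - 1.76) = 2.7972*g^5 + 11.7258*g^4 - 5.2045*g^3 + 6.7014*g^2 - 2.6807*g - 1.7424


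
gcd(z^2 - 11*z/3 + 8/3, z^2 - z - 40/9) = z - 8/3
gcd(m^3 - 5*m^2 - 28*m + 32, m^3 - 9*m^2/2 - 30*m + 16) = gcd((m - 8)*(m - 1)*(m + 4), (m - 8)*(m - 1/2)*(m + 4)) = m^2 - 4*m - 32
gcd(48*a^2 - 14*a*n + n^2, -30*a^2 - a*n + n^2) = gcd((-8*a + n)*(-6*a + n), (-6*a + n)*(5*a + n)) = 6*a - n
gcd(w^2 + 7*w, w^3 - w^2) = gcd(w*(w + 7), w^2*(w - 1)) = w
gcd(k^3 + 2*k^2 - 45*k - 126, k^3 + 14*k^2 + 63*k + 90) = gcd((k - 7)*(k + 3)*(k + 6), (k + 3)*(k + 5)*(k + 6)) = k^2 + 9*k + 18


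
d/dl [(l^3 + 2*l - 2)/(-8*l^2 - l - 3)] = ((16*l + 1)*(l^3 + 2*l - 2) - (3*l^2 + 2)*(8*l^2 + l + 3))/(8*l^2 + l + 3)^2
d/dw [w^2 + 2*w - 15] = 2*w + 2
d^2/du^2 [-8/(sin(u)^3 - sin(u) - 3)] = 8*(-9*sin(u)^6 + 14*sin(u)^4 - 27*sin(u)^3 - 7*sin(u)^2 + 21*sin(u) + 2)/(sin(u)*cos(u)^2 + 3)^3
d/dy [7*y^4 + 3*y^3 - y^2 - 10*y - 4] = 28*y^3 + 9*y^2 - 2*y - 10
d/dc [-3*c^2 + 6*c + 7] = 6 - 6*c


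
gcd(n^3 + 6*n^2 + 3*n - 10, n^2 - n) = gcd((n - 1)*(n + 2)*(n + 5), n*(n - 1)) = n - 1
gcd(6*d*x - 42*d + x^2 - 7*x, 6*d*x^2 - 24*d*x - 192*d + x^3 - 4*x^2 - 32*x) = 6*d + x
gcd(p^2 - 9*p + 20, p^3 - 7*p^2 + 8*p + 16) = p - 4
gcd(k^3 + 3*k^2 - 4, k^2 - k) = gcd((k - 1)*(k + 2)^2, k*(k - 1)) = k - 1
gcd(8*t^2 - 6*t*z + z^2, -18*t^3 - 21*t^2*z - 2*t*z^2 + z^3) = 1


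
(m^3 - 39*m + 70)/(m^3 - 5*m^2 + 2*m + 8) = (m^2 + 2*m - 35)/(m^2 - 3*m - 4)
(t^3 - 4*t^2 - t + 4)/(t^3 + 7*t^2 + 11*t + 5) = (t^2 - 5*t + 4)/(t^2 + 6*t + 5)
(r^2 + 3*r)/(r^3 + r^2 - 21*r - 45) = r/(r^2 - 2*r - 15)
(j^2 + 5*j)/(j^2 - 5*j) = (j + 5)/(j - 5)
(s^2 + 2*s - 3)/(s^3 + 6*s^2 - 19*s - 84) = (s - 1)/(s^2 + 3*s - 28)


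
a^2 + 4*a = a*(a + 4)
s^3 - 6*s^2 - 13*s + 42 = (s - 7)*(s - 2)*(s + 3)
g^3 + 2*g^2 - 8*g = g*(g - 2)*(g + 4)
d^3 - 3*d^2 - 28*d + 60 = (d - 6)*(d - 2)*(d + 5)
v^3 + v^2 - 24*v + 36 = (v - 3)*(v - 2)*(v + 6)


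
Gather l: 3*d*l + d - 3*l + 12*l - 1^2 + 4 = d + l*(3*d + 9) + 3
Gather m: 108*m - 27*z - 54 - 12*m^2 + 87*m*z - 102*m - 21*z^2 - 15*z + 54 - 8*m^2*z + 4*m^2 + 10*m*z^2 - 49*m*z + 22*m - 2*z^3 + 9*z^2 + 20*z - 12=m^2*(-8*z - 8) + m*(10*z^2 + 38*z + 28) - 2*z^3 - 12*z^2 - 22*z - 12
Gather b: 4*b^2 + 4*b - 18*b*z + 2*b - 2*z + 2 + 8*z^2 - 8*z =4*b^2 + b*(6 - 18*z) + 8*z^2 - 10*z + 2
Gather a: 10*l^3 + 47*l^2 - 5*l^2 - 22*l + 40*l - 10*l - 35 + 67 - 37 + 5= 10*l^3 + 42*l^2 + 8*l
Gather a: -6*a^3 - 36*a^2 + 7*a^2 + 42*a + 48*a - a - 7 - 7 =-6*a^3 - 29*a^2 + 89*a - 14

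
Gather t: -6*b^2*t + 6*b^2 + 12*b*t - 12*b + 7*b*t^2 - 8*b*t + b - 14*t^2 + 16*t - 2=6*b^2 - 11*b + t^2*(7*b - 14) + t*(-6*b^2 + 4*b + 16) - 2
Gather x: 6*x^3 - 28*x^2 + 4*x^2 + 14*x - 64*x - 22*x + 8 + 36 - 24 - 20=6*x^3 - 24*x^2 - 72*x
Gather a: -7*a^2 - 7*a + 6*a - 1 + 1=-7*a^2 - a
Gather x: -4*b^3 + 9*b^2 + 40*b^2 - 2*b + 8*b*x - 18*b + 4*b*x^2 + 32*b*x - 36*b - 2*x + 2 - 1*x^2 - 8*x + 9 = -4*b^3 + 49*b^2 - 56*b + x^2*(4*b - 1) + x*(40*b - 10) + 11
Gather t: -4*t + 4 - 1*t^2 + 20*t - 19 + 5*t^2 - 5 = 4*t^2 + 16*t - 20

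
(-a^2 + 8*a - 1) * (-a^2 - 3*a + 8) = a^4 - 5*a^3 - 31*a^2 + 67*a - 8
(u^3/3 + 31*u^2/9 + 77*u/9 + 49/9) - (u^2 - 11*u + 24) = u^3/3 + 22*u^2/9 + 176*u/9 - 167/9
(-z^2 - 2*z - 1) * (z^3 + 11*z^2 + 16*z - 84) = -z^5 - 13*z^4 - 39*z^3 + 41*z^2 + 152*z + 84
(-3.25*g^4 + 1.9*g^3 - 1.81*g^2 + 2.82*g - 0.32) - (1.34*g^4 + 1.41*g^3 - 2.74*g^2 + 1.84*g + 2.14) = -4.59*g^4 + 0.49*g^3 + 0.93*g^2 + 0.98*g - 2.46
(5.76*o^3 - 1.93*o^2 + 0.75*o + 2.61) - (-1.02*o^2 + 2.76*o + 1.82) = 5.76*o^3 - 0.91*o^2 - 2.01*o + 0.79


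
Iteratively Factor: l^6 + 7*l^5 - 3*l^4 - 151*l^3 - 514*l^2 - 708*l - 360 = (l + 2)*(l^5 + 5*l^4 - 13*l^3 - 125*l^2 - 264*l - 180) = (l - 5)*(l + 2)*(l^4 + 10*l^3 + 37*l^2 + 60*l + 36) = (l - 5)*(l + 2)^2*(l^3 + 8*l^2 + 21*l + 18) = (l - 5)*(l + 2)^2*(l + 3)*(l^2 + 5*l + 6) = (l - 5)*(l + 2)^2*(l + 3)^2*(l + 2)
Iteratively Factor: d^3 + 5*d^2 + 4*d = (d)*(d^2 + 5*d + 4) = d*(d + 1)*(d + 4)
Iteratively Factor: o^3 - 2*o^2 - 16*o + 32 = (o - 4)*(o^2 + 2*o - 8) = (o - 4)*(o - 2)*(o + 4)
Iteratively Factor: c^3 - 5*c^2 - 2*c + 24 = (c - 4)*(c^2 - c - 6) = (c - 4)*(c + 2)*(c - 3)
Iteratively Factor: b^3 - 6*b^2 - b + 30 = (b + 2)*(b^2 - 8*b + 15) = (b - 3)*(b + 2)*(b - 5)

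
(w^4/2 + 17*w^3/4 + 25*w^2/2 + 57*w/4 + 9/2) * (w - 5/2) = w^5/2 + 3*w^4 + 15*w^3/8 - 17*w^2 - 249*w/8 - 45/4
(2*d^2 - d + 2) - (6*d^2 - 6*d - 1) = -4*d^2 + 5*d + 3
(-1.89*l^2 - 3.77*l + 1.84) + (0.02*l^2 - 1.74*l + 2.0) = -1.87*l^2 - 5.51*l + 3.84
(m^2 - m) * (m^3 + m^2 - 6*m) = m^5 - 7*m^3 + 6*m^2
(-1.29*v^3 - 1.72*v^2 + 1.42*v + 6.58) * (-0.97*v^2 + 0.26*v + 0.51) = 1.2513*v^5 + 1.333*v^4 - 2.4825*v^3 - 6.8906*v^2 + 2.435*v + 3.3558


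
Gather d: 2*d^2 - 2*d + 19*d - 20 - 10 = 2*d^2 + 17*d - 30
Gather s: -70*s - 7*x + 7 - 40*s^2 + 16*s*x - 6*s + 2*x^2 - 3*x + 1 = -40*s^2 + s*(16*x - 76) + 2*x^2 - 10*x + 8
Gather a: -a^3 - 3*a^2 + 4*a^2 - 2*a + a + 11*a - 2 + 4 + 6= -a^3 + a^2 + 10*a + 8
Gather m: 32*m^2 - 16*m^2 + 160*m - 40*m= 16*m^2 + 120*m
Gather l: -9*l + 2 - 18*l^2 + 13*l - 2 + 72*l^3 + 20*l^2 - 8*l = 72*l^3 + 2*l^2 - 4*l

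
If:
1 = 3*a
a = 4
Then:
No Solution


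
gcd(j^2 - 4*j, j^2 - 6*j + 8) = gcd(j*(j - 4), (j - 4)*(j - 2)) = j - 4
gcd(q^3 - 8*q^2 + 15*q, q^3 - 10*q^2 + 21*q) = q^2 - 3*q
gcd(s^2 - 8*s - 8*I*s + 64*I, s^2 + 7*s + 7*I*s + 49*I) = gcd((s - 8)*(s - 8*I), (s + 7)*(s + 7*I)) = 1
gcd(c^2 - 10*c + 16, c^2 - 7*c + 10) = c - 2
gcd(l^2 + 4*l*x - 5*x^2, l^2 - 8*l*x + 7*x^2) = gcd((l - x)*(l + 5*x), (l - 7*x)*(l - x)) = -l + x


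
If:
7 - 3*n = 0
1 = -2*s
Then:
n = 7/3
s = -1/2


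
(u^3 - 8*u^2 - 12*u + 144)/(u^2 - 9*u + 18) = (u^2 - 2*u - 24)/(u - 3)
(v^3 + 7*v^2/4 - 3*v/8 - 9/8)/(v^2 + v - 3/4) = (4*v^2 + v - 3)/(2*(2*v - 1))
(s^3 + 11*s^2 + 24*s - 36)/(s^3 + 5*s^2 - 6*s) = (s + 6)/s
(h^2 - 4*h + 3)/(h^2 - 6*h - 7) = (-h^2 + 4*h - 3)/(-h^2 + 6*h + 7)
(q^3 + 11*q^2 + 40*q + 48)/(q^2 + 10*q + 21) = (q^2 + 8*q + 16)/(q + 7)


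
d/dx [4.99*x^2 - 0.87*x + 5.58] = 9.98*x - 0.87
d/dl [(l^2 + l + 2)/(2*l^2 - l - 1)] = (-3*l^2 - 10*l + 1)/(4*l^4 - 4*l^3 - 3*l^2 + 2*l + 1)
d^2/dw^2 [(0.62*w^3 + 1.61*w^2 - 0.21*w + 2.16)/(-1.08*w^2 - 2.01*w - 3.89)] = (-8.88178419700125e-16*w^5 + 7.67962800000001*w^3 - 3.61925999999999*w^2 - 89.718492*w - 51.313348)/(1.259712*w^6 + 7.033392*w^5 + 26.701812*w^4 + 58.787073*w^3 + 96.175971*w^2 + 91.246563*w + 58.863869)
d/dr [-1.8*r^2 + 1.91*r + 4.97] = 1.91 - 3.6*r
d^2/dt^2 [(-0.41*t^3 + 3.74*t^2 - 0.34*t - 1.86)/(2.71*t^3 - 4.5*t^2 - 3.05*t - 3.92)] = (7.105427357601e-15*t^7 + 44.933968*t^6 - 35.3150939999998*t^5 - 5.83083600000003*t^4 + 803.937162*t^3 - 602.343036*t^2 - 273.541656*t + 154.086252)/(19.902511*t^9 - 99.14535*t^8 + 97.433985*t^7 + 45.676884*t^6 + 177.168225*t^5 - 169.31919*t^4 - 226.255793*t^3 - 316.8438*t^2 - 140.60256*t - 60.236288)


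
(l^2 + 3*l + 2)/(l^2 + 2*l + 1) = (l + 2)/(l + 1)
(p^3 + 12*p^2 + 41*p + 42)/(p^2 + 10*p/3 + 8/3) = 3*(p^2 + 10*p + 21)/(3*p + 4)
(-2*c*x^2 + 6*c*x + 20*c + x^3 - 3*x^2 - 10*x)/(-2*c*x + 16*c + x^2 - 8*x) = (x^2 - 3*x - 10)/(x - 8)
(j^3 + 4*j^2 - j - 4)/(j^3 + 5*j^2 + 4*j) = (j - 1)/j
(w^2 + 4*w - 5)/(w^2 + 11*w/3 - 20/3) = 3*(w - 1)/(3*w - 4)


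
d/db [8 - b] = -1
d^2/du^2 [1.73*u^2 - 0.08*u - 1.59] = 3.46000000000000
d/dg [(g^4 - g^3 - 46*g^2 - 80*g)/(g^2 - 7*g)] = 2*(g^3 - 11*g^2 + 7*g + 201)/(g^2 - 14*g + 49)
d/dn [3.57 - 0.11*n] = -0.110000000000000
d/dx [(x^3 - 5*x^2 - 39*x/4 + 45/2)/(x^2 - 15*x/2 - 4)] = (4*x^4 - 60*x^3 + 141*x^2 - 20*x + 831)/(4*x^4 - 60*x^3 + 193*x^2 + 240*x + 64)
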